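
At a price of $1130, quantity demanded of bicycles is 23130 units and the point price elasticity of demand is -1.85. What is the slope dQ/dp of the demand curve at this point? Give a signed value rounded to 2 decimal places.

-37.87

Ed = (dQ/dp)·(p/Q) ⇒ dQ/dp = Ed·Q/p = (-1.85)·23130/1130 = -37.8676…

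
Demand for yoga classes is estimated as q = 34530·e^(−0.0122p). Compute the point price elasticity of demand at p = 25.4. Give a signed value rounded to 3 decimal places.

dq/dp = −0.0122·q = -309.013. At p = 25.4, q = 25329.
Ed = (dq/dp)·(p/q) = (-309.013) × (25.4/25329) = -0.30988

-0.310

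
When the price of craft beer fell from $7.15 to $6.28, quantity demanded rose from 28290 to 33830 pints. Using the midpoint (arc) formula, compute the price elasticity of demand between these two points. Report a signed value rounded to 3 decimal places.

%ΔQ = (33830 − 28290) / [(28290 + 33830)/2] = 5540/31060 = 0.178364…
%ΔP = (6.28 − 7.15) / [(7.15 + 6.28)/2] = -0.87/6.715 = -0.129560…
Arc Ed = %ΔQ / %ΔP = (5540/31060) / (-0.87/6.715) = -1.37668…

-1.377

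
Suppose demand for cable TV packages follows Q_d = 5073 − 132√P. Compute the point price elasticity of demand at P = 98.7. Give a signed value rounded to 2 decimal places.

-0.17

dQ_d/dP = −132/(2√P) = -6.64332. At P = 98.7, Q_d = 3761.61.
Ed = (dQ_d/dP)·(P/Q_d) = (-6.64332) × (98.7/3761.61) = -0.1743…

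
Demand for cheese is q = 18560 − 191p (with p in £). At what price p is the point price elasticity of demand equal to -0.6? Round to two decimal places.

Ed = −191p/(18560 − 191p). Set this equal to -0.6:
191p = 0.6·(18560 − 191p) ⇒ 191p(1 + 0.6) = 0.6·18560
p = 0.6·18560 / (191·1.6) = 36.4397…

36.44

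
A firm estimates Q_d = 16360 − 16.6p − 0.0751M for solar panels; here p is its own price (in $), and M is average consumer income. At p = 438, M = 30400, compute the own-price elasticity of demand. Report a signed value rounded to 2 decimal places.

-1.07

At the given values, Q_d = 16360 − 16.6(438) − 0.0751(30400) = 6806.16.
∂Q_d/∂p = −16.6.
E = (-16.6) × (438/6806.16) = -1.0682…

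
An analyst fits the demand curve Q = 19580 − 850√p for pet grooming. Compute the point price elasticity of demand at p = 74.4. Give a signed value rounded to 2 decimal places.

-0.30

dQ/dp = −850/(2√p) = -49.2723. At p = 74.4, Q = 12248.3.
Ed = (dQ/dp)·(p/Q) = (-49.2723) × (74.4/12248.3) = -0.2992…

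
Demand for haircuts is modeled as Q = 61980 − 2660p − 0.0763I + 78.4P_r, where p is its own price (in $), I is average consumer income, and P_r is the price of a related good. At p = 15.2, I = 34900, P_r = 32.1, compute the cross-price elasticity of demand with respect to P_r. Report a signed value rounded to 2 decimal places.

0.12

At the given values, Q = 61980 − 2660(15.2) − 0.0763(34900) + 78.4(32.1) = 21401.77.
∂Q/∂P_r = 78.4.
E = (78.4) × (32.1/21401.77) = 0.1175…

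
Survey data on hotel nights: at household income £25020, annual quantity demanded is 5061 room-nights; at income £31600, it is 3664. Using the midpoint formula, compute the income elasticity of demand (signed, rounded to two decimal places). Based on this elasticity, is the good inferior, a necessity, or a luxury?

%ΔQ = (3664 − 5061)/[( 5061 + 3664)/2] = -1397/4362.5 = -0.320229…
%ΔIncome = (31600 − 25020)/[( 25020 + 31600)/2] = 6580/28310 = 0.232426…
E_income = (-1397/4362.5) / (6580/28310) = -1.3777…
E_income < 0 ⇒ inferior good.

-1.38; inferior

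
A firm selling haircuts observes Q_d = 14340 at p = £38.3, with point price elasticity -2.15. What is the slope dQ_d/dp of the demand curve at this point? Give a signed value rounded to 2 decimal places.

Ed = (dQ_d/dp)·(p/Q_d) ⇒ dQ_d/dp = Ed·Q_d/p = (-2.15)·14340/38.3 = -804.9869…

-804.99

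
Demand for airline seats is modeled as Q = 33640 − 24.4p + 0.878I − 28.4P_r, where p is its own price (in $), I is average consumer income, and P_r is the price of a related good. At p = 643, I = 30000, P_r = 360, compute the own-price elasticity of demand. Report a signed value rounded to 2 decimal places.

At the given values, Q = 33640 − 24.4(643) + 0.878(30000) − 28.4(360) = 34066.8.
∂Q/∂p = −24.4.
E = (-24.4) × (643/34066.8) = -0.4605…

-0.46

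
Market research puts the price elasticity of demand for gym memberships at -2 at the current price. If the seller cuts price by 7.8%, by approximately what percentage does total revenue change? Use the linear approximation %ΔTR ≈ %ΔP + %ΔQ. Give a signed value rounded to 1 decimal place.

+7.8%

%ΔQ ≈ Ed × %ΔP = (-2) × (-7.8%) = +15.6000%
%ΔTR ≈ %ΔP + %ΔQ = (-7.8%) + (+15.6000%) = +7.8000%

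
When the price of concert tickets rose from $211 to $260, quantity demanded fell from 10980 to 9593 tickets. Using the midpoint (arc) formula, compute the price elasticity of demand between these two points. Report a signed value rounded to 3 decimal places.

-0.648

%ΔQ = (9593 − 10980) / [(10980 + 9593)/2] = -1387/10286.5 = -0.134836…
%ΔP = (260 − 211) / [(211 + 260)/2] = 49/235.5 = 0.208067…
Arc Ed = %ΔQ / %ΔP = (-1387/10286.5) / (49/235.5) = -0.64804…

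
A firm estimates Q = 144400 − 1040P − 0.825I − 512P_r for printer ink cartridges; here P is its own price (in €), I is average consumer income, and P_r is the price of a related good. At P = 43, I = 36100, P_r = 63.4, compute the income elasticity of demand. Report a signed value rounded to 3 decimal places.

-0.796

At the given values, Q = 144400 − 1040(43) − 0.825(36100) − 512(63.4) = 37436.7.
∂Q/∂I = -0.825.
E = (-0.825) × (36100/37436.7) = -0.79554…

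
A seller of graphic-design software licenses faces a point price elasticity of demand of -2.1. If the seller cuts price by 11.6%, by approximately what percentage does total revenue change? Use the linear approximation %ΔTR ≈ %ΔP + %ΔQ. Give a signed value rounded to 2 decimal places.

+12.76%

%ΔQ ≈ Ed × %ΔP = (-2.1) × (-11.6%) = +24.3600%
%ΔTR ≈ %ΔP + %ΔQ = (-11.6%) + (+24.3600%) = +12.7600%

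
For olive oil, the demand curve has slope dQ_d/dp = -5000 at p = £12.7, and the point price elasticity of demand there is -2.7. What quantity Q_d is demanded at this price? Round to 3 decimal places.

Ed = (dQ_d/dp)·(p/Q_d) ⇒ Q_d = (dQ_d/dp)·p/Ed = (-5000)·12.7/(-2.7) = 23518.51851…

23518.519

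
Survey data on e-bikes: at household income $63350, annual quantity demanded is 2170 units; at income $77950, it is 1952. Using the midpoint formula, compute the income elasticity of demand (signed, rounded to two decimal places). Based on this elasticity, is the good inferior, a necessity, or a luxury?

%ΔQ = (1952 − 2170)/[( 2170 + 1952)/2] = -218/2061 = -0.105773…
%ΔIncome = (77950 − 63350)/[( 63350 + 77950)/2] = 14600/70650 = 0.206652…
E_income = (-218/2061) / (14600/70650) = -0.5118…
E_income < 0 ⇒ inferior good.

-0.51; inferior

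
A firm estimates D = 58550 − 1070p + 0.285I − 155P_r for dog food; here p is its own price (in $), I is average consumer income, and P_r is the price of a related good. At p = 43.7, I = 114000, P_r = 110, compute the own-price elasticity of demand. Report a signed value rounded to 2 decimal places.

At the given values, D = 58550 − 1070(43.7) + 0.285(114000) − 155(110) = 27231.
∂D/∂p = −1070.
E = (-1070) × (43.7/27231) = -1.7171…

-1.72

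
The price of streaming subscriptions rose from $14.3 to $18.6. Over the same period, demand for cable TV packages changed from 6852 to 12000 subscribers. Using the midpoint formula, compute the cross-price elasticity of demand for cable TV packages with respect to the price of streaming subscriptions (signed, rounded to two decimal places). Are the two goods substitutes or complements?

%ΔQ_{cable TV packages} = (12000 − 6852)/avg = 5148/9426 = 0.546148…
%ΔP_{streaming subscriptions} = (18.6 − 14.3)/avg = 4.3/16.45 = 0.261398…
E_cross = (5148/9426) / (4.3/16.45) = 2.0893…
E_cross > 0 ⇒ the goods are substitutes.

2.09; substitutes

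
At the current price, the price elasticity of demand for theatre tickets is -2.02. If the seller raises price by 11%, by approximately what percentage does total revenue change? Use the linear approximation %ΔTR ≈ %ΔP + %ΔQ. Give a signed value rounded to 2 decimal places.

%ΔQ ≈ Ed × %ΔP = (-2.02) × (+11%) = -22.2200%
%ΔTR ≈ %ΔP + %ΔQ = (+11%) + (-22.2200%) = -11.2200%

-11.22%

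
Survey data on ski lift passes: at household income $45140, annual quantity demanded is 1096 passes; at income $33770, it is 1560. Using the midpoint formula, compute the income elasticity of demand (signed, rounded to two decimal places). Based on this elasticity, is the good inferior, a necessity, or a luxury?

%ΔQ = (1560 − 1096)/[( 1096 + 1560)/2] = 464/1328 = 0.349397…
%ΔIncome = (33770 − 45140)/[( 45140 + 33770)/2] = -11370/39455 = -0.288176…
E_income = (464/1328) / (-11370/39455) = -1.2124…
E_income < 0 ⇒ inferior good.

-1.21; inferior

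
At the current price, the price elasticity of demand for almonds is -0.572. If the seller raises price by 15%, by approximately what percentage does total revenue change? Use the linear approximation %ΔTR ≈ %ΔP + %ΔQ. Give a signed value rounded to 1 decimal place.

+6.4%

%ΔQ ≈ Ed × %ΔP = (-0.572) × (+15%) = -8.5800%
%ΔTR ≈ %ΔP + %ΔQ = (+15%) + (-8.5800%) = +6.4200%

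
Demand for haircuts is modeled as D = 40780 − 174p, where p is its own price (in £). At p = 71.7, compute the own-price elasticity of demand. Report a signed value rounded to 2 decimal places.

-0.44

At the given values, D = 40780 − 174(71.7) = 28304.2.
∂D/∂p = −174.
E = (-174) × (71.7/28304.2) = -0.4407…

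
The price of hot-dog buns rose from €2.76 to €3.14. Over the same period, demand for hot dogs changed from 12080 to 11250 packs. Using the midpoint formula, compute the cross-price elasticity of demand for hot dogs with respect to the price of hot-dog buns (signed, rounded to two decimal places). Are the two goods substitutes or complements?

%ΔQ_{hot dogs} = (11250 − 12080)/avg = -830/11665 = -0.071153…
%ΔP_{hot-dog buns} = (3.14 − 2.76)/avg = 0.38/2.95 = 0.128813…
E_cross = (-830/11665) / (0.38/2.95) = -0.5523…
E_cross < 0 ⇒ the goods are complements.

-0.55; complements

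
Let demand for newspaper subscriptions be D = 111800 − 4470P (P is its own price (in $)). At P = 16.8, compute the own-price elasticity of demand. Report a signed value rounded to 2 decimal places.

-2.05

At the given values, D = 111800 − 4470(16.8) = 36704.
∂D/∂P = −4470.
E = (-4470) × (16.8/36704) = -2.0459…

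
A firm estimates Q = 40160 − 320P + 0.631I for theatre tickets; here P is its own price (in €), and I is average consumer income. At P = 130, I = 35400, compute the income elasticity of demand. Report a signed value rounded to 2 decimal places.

At the given values, Q = 40160 − 320(130) + 0.631(35400) = 20897.4.
∂Q/∂I = 0.631.
E = (0.631) × (35400/20897.4) = 1.0689…

1.07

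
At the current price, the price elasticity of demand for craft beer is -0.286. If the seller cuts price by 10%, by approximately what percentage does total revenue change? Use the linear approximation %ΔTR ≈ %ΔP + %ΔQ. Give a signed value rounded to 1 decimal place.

%ΔQ ≈ Ed × %ΔP = (-0.286) × (-10%) = +2.8600%
%ΔTR ≈ %ΔP + %ΔQ = (-10%) + (+2.8600%) = -7.1400%

-7.1%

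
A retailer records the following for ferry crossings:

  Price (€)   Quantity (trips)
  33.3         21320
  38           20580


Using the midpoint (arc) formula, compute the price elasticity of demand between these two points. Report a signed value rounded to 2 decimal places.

%ΔQ = (20580 − 21320) / [(21320 + 20580)/2] = -740/20950 = -0.035322…
%ΔP = (38 − 33.3) / [(33.3 + 38)/2] = 4.7/35.65 = 0.131837…
Arc Ed = %ΔQ / %ΔP = (-740/20950) / (4.7/35.65) = -0.2679…

-0.27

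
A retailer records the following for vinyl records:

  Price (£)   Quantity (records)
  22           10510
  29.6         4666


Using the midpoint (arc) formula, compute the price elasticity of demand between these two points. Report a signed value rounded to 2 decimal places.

%ΔQ = (4666 − 10510) / [(10510 + 4666)/2] = -5844/7588 = -0.770163…
%ΔP = (29.6 − 22) / [(22 + 29.6)/2] = 7.6/25.8 = 0.294573…
Arc Ed = %ΔQ / %ΔP = (-5844/7588) / (7.6/25.8) = -2.6145…

-2.61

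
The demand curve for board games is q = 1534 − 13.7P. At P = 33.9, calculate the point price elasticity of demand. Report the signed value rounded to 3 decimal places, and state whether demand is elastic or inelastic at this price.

dq/dP = −13.7. At P = 33.9, q = 1534 − 13.7(33.9) = 1069.57.
Ed = (dq/dP)·(P/q) = −13.7 × (33.9/1069.57) = -0.43422…
|Ed| = 0.434 < 1, so demand is inelastic.

-0.434; inelastic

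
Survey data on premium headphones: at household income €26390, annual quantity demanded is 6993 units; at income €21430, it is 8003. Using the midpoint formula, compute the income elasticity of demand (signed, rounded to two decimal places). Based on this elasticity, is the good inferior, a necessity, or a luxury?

-0.65; inferior

%ΔQ = (8003 − 6993)/[( 6993 + 8003)/2] = 1010/7498 = 0.134702…
%ΔIncome = (21430 − 26390)/[( 26390 + 21430)/2] = -4960/23910 = -0.207444…
E_income = (1010/7498) / (-4960/23910) = -0.6493…
E_income < 0 ⇒ inferior good.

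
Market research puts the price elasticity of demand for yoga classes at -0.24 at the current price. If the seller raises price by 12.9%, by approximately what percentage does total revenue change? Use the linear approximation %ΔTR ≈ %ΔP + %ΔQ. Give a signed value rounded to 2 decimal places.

+9.80%

%ΔQ ≈ Ed × %ΔP = (-0.24) × (+12.9%) = -3.0960%
%ΔTR ≈ %ΔP + %ΔQ = (+12.9%) + (-3.0960%) = +9.8040%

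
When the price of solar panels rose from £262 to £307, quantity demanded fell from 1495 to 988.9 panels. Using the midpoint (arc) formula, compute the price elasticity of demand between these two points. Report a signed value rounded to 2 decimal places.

%ΔQ = (988.9 − 1495) / [(1495 + 988.9)/2] = -506.1/1241.95 = -0.407504…
%ΔP = (307 − 262) / [(262 + 307)/2] = 45/284.5 = 0.158172…
Arc Ed = %ΔQ / %ΔP = (-506.1/1241.95) / (45/284.5) = -2.5763…

-2.58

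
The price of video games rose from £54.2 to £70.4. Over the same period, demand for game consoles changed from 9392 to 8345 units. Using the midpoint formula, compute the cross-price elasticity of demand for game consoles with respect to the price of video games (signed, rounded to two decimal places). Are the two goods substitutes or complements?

-0.45; complements

%ΔQ_{game consoles} = (8345 − 9392)/avg = -1047/8868.5 = -0.118058…
%ΔP_{video games} = (70.4 − 54.2)/avg = 16.2/62.3 = 0.260032…
E_cross = (-1047/8868.5) / (16.2/62.3) = -0.4540…
E_cross < 0 ⇒ the goods are complements.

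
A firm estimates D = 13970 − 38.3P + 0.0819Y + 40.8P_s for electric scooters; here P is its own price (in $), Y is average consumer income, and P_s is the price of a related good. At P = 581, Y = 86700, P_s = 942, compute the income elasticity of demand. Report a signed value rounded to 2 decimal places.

0.19

At the given values, D = 13970 − 38.3(581) + 0.0819(86700) + 40.8(942) = 37252.03.
∂D/∂Y = 0.0819.
E = (0.0819) × (86700/37252.03) = 0.1906…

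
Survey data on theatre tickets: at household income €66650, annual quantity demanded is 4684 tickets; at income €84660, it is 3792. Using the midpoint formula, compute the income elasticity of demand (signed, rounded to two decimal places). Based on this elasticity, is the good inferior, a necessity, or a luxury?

%ΔQ = (3792 − 4684)/[( 4684 + 3792)/2] = -892/4238 = -0.210476…
%ΔIncome = (84660 − 66650)/[( 66650 + 84660)/2] = 18010/75655 = 0.238054…
E_income = (-892/4238) / (18010/75655) = -0.8841…
E_income < 0 ⇒ inferior good.

-0.88; inferior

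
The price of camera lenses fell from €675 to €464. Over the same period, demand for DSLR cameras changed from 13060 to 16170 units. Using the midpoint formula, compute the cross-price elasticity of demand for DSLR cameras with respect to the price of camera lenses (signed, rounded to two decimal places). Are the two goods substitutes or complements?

%ΔQ_{DSLR cameras} = (16170 − 13060)/avg = 3110/14615 = 0.212795…
%ΔP_{camera lenses} = (464 − 675)/avg = -211/569.5 = -0.370500…
E_cross = (3110/14615) / (-211/569.5) = -0.5743…
E_cross < 0 ⇒ the goods are complements.

-0.57; complements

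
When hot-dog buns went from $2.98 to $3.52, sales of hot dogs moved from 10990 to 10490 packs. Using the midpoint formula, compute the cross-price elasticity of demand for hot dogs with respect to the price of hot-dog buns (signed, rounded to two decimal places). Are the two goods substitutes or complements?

%ΔQ_{hot dogs} = (10490 − 10990)/avg = -500/10740 = -0.046554…
%ΔP_{hot-dog buns} = (3.52 − 2.98)/avg = 0.54/3.25 = 0.166153…
E_cross = (-500/10740) / (0.54/3.25) = -0.2801…
E_cross < 0 ⇒ the goods are complements.

-0.28; complements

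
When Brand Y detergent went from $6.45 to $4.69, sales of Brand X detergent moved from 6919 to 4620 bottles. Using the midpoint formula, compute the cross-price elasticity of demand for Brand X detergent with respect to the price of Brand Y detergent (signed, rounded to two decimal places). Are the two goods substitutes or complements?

1.26; substitutes

%ΔQ_{Brand X detergent} = (4620 − 6919)/avg = -2299/5769.5 = -0.398474…
%ΔP_{Brand Y detergent} = (4.69 − 6.45)/avg = -1.76/5.57 = -0.315978…
E_cross = (-2299/5769.5) / (-1.76/5.57) = 1.2610…
E_cross > 0 ⇒ the goods are substitutes.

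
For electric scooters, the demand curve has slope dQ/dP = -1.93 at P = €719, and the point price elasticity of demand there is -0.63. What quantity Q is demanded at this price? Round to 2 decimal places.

2202.65

Ed = (dQ/dP)·(P/Q) ⇒ Q = (dQ/dP)·P/Ed = (-1.93)·719/(-0.63) = 2202.6507…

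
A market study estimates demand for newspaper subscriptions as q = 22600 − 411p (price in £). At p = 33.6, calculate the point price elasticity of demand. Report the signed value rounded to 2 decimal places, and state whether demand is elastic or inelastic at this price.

-1.57; elastic

dq/dp = −411. At p = 33.6, q = 22600 − 411(33.6) = 8790.4.
Ed = (dq/dp)·(p/q) = −411 × (33.6/8790.4) = -1.5709…
|Ed| = 1.57 > 1, so demand is elastic.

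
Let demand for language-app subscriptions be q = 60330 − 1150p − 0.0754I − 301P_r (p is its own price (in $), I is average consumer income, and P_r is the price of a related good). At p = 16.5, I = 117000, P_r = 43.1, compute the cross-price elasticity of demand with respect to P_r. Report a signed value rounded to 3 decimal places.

At the given values, q = 60330 − 1150(16.5) − 0.0754(117000) − 301(43.1) = 19560.1.
∂q/∂P_r = -301.
E = (-301) × (43.1/19560.1) = -0.66324…

-0.663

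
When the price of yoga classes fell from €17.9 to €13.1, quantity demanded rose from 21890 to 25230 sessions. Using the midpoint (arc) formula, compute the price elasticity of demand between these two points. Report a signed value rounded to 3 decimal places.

%ΔQ = (25230 − 21890) / [(21890 + 25230)/2] = 3340/23560 = 0.141765…
%ΔP = (13.1 − 17.9) / [(17.9 + 13.1)/2] = -4.8/15.5 = -0.309677…
Arc Ed = %ΔQ / %ΔP = (3340/23560) / (-4.8/15.5) = -0.45778…

-0.458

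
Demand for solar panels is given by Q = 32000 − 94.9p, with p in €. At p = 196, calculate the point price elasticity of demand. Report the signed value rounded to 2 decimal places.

dQ/dp = −94.9. At p = 196, Q = 32000 − 94.9(196) = 13399.6.
Ed = (dQ/dp)·(p/Q) = −94.9 × (196/13399.6) = -1.3881…

-1.39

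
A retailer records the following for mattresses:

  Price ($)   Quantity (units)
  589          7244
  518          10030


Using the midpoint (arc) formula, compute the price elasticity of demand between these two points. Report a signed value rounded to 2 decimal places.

%ΔQ = (10030 − 7244) / [(7244 + 10030)/2] = 2786/8637 = 0.322565…
%ΔP = (518 − 589) / [(589 + 518)/2] = -71/553.5 = -0.128274…
Arc Ed = %ΔQ / %ΔP = (2786/8637) / (-71/553.5) = -2.5146…

-2.51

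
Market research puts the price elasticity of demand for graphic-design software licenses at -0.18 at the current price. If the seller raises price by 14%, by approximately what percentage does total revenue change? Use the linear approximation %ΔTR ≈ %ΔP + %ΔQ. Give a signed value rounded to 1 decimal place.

%ΔQ ≈ Ed × %ΔP = (-0.18) × (+14%) = -2.5200%
%ΔTR ≈ %ΔP + %ΔQ = (+14%) + (-2.5200%) = +11.4800%

+11.5%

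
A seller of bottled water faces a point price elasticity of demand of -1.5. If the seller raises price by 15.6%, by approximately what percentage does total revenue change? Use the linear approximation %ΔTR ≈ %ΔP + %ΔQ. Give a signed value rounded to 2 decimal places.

-7.80%

%ΔQ ≈ Ed × %ΔP = (-1.5) × (+15.6%) = -23.4000%
%ΔTR ≈ %ΔP + %ΔQ = (+15.6%) + (-23.4000%) = -7.8000%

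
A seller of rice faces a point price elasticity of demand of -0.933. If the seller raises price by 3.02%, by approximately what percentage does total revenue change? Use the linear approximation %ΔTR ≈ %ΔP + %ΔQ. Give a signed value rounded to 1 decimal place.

+0.2%

%ΔQ ≈ Ed × %ΔP = (-0.933) × (+3.02%) = -2.8177%
%ΔTR ≈ %ΔP + %ΔQ = (+3.02%) + (-2.8177%) = +0.2023%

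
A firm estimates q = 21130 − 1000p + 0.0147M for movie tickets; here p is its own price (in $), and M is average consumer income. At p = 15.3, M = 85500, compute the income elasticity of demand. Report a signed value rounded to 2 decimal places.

0.18

At the given values, q = 21130 − 1000(15.3) + 0.0147(85500) = 7086.85.
∂q/∂M = 0.0147.
E = (0.0147) × (85500/7086.85) = 0.1773…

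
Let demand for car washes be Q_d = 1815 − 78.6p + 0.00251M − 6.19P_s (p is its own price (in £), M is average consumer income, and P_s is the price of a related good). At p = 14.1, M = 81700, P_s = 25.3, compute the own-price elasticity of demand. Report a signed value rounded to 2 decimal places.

-1.47

At the given values, Q_d = 1815 − 78.6(14.1) + 0.00251(81700) − 6.19(25.3) = 755.2.
∂Q_d/∂p = −78.6.
E = (-78.6) × (14.1/755.2) = -1.4675…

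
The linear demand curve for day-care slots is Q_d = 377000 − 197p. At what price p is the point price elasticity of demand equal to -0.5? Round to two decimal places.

637.90

Ed = −197p/(377000 − 197p). Set this equal to -0.5:
197p = 0.5·(377000 − 197p) ⇒ 197p(1 + 0.5) = 0.5·377000
p = 0.5·377000 / (197·1.5) = 637.9018…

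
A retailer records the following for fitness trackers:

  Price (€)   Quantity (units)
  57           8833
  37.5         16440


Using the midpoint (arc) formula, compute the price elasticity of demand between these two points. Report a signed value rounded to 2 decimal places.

-1.46

%ΔQ = (16440 − 8833) / [(8833 + 16440)/2] = 7607/12636.5 = 0.601986…
%ΔP = (37.5 − 57) / [(57 + 37.5)/2] = -19.5/47.25 = -0.412698…
Arc Ed = %ΔQ / %ΔP = (7607/12636.5) / (-19.5/47.25) = -1.4586…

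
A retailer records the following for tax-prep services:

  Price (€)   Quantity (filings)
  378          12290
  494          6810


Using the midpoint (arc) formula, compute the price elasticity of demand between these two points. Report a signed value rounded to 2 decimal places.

%ΔQ = (6810 − 12290) / [(12290 + 6810)/2] = -5480/9550 = -0.573821…
%ΔP = (494 − 378) / [(378 + 494)/2] = 116/436 = 0.266055…
Arc Ed = %ΔQ / %ΔP = (-5480/9550) / (116/436) = -2.1567…

-2.16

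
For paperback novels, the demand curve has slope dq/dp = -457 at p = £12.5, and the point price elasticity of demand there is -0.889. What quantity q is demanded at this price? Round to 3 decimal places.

Ed = (dq/dp)·(p/q) ⇒ q = (dq/dp)·p/Ed = (-457)·12.5/(-0.889) = 6425.75928…

6425.759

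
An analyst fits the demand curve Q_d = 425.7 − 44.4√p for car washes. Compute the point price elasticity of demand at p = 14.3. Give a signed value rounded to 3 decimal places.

dQ_d/dp = −44.4/(2√p) = -5.87063. At p = 14.3, Q_d = 257.8.
Ed = (dQ_d/dp)·(p/Q_d) = (-5.87063) × (14.3/257.8) = -0.32564…

-0.326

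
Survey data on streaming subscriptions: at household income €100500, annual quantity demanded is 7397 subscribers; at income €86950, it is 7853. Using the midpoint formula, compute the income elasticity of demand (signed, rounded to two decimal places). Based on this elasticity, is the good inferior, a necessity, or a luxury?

-0.41; inferior

%ΔQ = (7853 − 7397)/[( 7397 + 7853)/2] = 456/7625 = 0.059803…
%ΔIncome = (86950 − 100500)/[( 100500 + 86950)/2] = -13550/93725 = -0.144571…
E_income = (456/7625) / (-13550/93725) = -0.4136…
E_income < 0 ⇒ inferior good.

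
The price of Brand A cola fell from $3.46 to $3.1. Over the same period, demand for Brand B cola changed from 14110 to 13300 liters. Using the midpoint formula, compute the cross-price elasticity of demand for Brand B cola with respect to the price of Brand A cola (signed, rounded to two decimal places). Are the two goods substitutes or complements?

0.54; substitutes

%ΔQ_{Brand B cola} = (13300 − 14110)/avg = -810/13705 = -0.059102…
%ΔP_{Brand A cola} = (3.1 − 3.46)/avg = -0.36/3.28 = -0.109756…
E_cross = (-810/13705) / (-0.36/3.28) = 0.5384…
E_cross > 0 ⇒ the goods are substitutes.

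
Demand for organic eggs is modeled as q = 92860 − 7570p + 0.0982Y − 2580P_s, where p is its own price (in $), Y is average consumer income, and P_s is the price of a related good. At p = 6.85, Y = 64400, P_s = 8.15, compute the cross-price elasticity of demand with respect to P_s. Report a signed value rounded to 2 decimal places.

At the given values, q = 92860 − 7570(6.85) + 0.0982(64400) − 2580(8.15) = 26302.58.
∂q/∂P_s = -2580.
E = (-2580) × (8.15/26302.58) = -0.7994…

-0.80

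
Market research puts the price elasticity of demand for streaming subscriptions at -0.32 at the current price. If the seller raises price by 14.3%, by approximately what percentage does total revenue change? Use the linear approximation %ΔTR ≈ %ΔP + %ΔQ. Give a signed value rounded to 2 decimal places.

%ΔQ ≈ Ed × %ΔP = (-0.32) × (+14.3%) = -4.5760%
%ΔTR ≈ %ΔP + %ΔQ = (+14.3%) + (-4.5760%) = +9.7240%

+9.72%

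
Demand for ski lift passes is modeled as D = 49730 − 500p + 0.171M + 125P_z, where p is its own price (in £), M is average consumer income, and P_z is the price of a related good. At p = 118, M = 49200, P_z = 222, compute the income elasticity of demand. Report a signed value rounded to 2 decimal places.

At the given values, D = 49730 − 500(118) + 0.171(49200) + 125(222) = 26893.2.
∂D/∂M = 0.171.
E = (0.171) × (49200/26893.2) = 0.3128…

0.31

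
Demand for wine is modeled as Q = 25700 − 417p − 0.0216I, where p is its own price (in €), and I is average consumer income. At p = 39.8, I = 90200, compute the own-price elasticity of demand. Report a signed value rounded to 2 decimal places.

-2.32

At the given values, Q = 25700 − 417(39.8) − 0.0216(90200) = 7155.08.
∂Q/∂p = −417.
E = (-417) × (39.8/7155.08) = -2.3195…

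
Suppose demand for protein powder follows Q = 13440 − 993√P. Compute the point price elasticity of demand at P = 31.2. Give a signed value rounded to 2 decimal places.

-0.35

dQ/dP = −993/(2√P) = -88.8878. At P = 31.2, Q = 7893.4.
Ed = (dQ/dP)·(P/Q) = (-88.8878) × (31.2/7893.4) = -0.3513…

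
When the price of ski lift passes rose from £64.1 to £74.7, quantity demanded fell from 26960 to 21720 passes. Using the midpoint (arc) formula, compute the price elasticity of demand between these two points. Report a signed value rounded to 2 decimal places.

%ΔQ = (21720 − 26960) / [(26960 + 21720)/2] = -5240/24340 = -0.215283…
%ΔP = (74.7 − 64.1) / [(64.1 + 74.7)/2] = 10.6/69.4 = 0.152737…
Arc Ed = %ΔQ / %ΔP = (-5240/24340) / (10.6/69.4) = -1.4094…

-1.41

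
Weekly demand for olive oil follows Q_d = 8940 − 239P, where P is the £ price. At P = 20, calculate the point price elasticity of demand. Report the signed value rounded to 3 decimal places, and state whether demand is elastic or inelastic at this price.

-1.149; elastic

dQ_d/dP = −239. At P = 20, Q_d = 8940 − 239(20) = 4160.
Ed = (dQ_d/dP)·(P/Q_d) = −239 × (20/4160) = -1.14903…
|Ed| = 1.149 > 1, so demand is elastic.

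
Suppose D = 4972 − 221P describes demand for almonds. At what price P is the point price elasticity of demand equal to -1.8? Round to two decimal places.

Ed = −221P/(4972 − 221P). Set this equal to -1.8:
221P = 1.8·(4972 − 221P) ⇒ 221P(1 + 1.8) = 1.8·4972
P = 1.8·4972 / (221·2.8) = 14.4628…

14.46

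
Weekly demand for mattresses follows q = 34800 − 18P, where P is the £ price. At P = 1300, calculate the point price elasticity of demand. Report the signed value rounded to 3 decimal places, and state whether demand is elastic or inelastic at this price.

-2.053; elastic

dq/dP = −18. At P = 1300, q = 34800 − 18(1300) = 11400.
Ed = (dq/dP)·(P/q) = −18 × (1300/11400) = -2.05263…
|Ed| = 2.053 > 1, so demand is elastic.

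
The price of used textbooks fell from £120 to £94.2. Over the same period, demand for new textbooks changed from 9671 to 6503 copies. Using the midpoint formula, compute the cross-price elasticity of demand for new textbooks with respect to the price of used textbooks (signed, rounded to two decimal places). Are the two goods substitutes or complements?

1.63; substitutes

%ΔQ_{new textbooks} = (6503 − 9671)/avg = -3168/8087 = -0.391739…
%ΔP_{used textbooks} = (94.2 − 120)/avg = -25.8/107.1 = -0.240896…
E_cross = (-3168/8087) / (-25.8/107.1) = 1.6261…
E_cross > 0 ⇒ the goods are substitutes.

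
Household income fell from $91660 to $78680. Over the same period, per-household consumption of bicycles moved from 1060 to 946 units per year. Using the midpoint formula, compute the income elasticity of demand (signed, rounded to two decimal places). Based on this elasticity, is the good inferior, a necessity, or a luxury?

%ΔQ = (946 − 1060)/[( 1060 + 946)/2] = -114/1003 = -0.113659…
%ΔIncome = (78680 − 91660)/[( 91660 + 78680)/2] = -12980/85170 = -0.152401…
E_income = (-114/1003) / (-12980/85170) = 0.7457…
0 < E_income < 1 ⇒ normal good, necessity.

0.75; necessity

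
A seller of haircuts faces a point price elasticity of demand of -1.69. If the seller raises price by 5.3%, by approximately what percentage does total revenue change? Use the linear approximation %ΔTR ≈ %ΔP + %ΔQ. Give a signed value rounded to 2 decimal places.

-3.66%

%ΔQ ≈ Ed × %ΔP = (-1.69) × (+5.3%) = -8.9570%
%ΔTR ≈ %ΔP + %ΔQ = (+5.3%) + (-8.9570%) = -3.6570%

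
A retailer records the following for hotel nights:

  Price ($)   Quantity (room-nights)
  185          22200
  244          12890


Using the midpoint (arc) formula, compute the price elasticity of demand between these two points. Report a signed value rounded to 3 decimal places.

-1.929

%ΔQ = (12890 − 22200) / [(22200 + 12890)/2] = -9310/17545 = -0.530635…
%ΔP = (244 − 185) / [(185 + 244)/2] = 59/214.5 = 0.275058…
Arc Ed = %ΔQ / %ΔP = (-9310/17545) / (59/214.5) = -1.92917…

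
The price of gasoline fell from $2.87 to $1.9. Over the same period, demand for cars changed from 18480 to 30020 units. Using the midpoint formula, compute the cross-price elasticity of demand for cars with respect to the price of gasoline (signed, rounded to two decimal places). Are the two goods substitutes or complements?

%ΔQ_{cars} = (30020 − 18480)/avg = 11540/24250 = 0.475876…
%ΔP_{gasoline} = (1.9 − 2.87)/avg = -0.97/2.385 = -0.406708…
E_cross = (11540/24250) / (-0.97/2.385) = -1.1700…
E_cross < 0 ⇒ the goods are complements.

-1.17; complements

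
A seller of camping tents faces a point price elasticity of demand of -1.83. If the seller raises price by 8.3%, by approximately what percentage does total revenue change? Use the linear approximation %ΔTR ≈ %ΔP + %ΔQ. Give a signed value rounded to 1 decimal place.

-6.9%

%ΔQ ≈ Ed × %ΔP = (-1.83) × (+8.3%) = -15.1890%
%ΔTR ≈ %ΔP + %ΔQ = (+8.3%) + (-15.1890%) = -6.8890%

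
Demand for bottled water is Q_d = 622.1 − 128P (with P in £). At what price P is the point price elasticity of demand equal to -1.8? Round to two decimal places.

Ed = −128P/(622.1 − 128P). Set this equal to -1.8:
128P = 1.8·(622.1 − 128P) ⇒ 128P(1 + 1.8) = 1.8·622.1
P = 1.8·622.1 / (128·2.8) = 3.1243…

3.12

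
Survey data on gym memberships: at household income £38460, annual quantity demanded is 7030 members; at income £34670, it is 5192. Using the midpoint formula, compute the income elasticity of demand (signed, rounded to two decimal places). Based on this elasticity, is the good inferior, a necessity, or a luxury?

2.90; luxury

%ΔQ = (5192 − 7030)/[( 7030 + 5192)/2] = -1838/6111 = -0.300769…
%ΔIncome = (34670 − 38460)/[( 38460 + 34670)/2] = -3790/36565 = -0.103651…
E_income = (-1838/6111) / (-3790/36565) = 2.9017…
E_income > 1 ⇒ normal good, luxury.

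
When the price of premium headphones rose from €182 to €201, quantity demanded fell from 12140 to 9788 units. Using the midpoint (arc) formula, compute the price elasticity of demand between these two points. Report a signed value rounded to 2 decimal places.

-2.16

%ΔQ = (9788 − 12140) / [(12140 + 9788)/2] = -2352/10964 = -0.214520…
%ΔP = (201 − 182) / [(182 + 201)/2] = 19/191.5 = 0.099216…
Arc Ed = %ΔQ / %ΔP = (-2352/10964) / (19/191.5) = -2.1621…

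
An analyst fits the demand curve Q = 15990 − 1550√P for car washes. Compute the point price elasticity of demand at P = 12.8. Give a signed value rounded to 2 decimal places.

-0.27

dQ/dP = −1550/(2√P) = -216.619. At P = 12.8, Q = 10444.6.
Ed = (dQ/dP)·(P/Q) = (-216.619) × (12.8/10444.6) = -0.2654…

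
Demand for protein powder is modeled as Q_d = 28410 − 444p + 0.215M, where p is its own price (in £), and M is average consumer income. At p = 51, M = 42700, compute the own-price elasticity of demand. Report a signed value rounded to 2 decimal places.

-1.52

At the given values, Q_d = 28410 − 444(51) + 0.215(42700) = 14946.5.
∂Q_d/∂p = −444.
E = (-444) × (51/14946.5) = -1.5150…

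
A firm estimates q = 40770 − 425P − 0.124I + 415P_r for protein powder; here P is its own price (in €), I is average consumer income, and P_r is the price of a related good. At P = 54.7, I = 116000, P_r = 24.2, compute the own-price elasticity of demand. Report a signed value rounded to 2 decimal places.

At the given values, q = 40770 − 425(54.7) − 0.124(116000) + 415(24.2) = 13181.5.
∂q/∂P = −425.
E = (-425) × (54.7/13181.5) = -1.7636…

-1.76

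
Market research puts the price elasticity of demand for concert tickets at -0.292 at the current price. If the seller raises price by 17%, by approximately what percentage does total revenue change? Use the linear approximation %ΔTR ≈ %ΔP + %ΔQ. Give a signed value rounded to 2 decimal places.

+12.04%

%ΔQ ≈ Ed × %ΔP = (-0.292) × (+17%) = -4.9640%
%ΔTR ≈ %ΔP + %ΔQ = (+17%) + (-4.9640%) = +12.0360%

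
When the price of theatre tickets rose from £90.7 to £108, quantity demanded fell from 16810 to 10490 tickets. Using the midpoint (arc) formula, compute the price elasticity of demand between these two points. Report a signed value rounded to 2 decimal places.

-2.66

%ΔQ = (10490 − 16810) / [(16810 + 10490)/2] = -6320/13650 = -0.463003…
%ΔP = (108 − 90.7) / [(90.7 + 108)/2] = 17.3/99.35 = 0.174131…
Arc Ed = %ΔQ / %ΔP = (-6320/13650) / (17.3/99.35) = -2.6589…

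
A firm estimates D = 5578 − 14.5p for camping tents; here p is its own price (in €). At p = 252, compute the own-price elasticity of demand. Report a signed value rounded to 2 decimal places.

At the given values, D = 5578 − 14.5(252) = 1924.
∂D/∂p = −14.5.
E = (-14.5) × (252/1924) = -1.8991…

-1.90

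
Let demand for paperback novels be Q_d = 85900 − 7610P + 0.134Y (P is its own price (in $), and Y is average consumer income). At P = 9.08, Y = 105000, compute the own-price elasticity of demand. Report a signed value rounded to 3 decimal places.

-2.238

At the given values, Q_d = 85900 − 7610(9.08) + 0.134(105000) = 30871.2.
∂Q_d/∂P = −7610.
E = (-7610) × (9.08/30871.2) = -2.23829…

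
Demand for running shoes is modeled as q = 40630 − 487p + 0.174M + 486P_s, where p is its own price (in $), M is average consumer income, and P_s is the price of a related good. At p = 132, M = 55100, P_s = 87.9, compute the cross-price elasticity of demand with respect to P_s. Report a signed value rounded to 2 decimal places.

At the given values, q = 40630 − 487(132) + 0.174(55100) + 486(87.9) = 28652.8.
∂q/∂P_s = 486.
E = (486) × (87.9/28652.8) = 1.4909…

1.49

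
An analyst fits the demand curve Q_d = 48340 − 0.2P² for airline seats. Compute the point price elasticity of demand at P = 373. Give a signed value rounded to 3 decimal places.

dQ_d/dP = −2·0.2·P = -149.2. At P = 373, Q_d = 20514.2.
Ed = (dQ_d/dP)·(P/Q_d) = (-149.2) × (373/20514.2) = -2.71283…

-2.713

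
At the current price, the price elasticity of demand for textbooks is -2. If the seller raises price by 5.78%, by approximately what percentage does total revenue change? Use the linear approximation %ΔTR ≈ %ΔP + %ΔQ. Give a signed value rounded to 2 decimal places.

-5.78%

%ΔQ ≈ Ed × %ΔP = (-2) × (+5.78%) = -11.5600%
%ΔTR ≈ %ΔP + %ΔQ = (+5.78%) + (-11.5600%) = -5.7800%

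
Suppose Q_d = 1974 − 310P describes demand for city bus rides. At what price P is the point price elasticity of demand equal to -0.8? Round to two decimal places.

Ed = −310P/(1974 − 310P). Set this equal to -0.8:
310P = 0.8·(1974 − 310P) ⇒ 310P(1 + 0.8) = 0.8·1974
P = 0.8·1974 / (310·1.8) = 2.8301…

2.83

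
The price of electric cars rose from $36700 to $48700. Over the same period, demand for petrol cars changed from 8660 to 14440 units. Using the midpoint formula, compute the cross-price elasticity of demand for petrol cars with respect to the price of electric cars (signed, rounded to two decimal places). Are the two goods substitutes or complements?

1.78; substitutes

%ΔQ_{petrol cars} = (14440 − 8660)/avg = 5780/11550 = 0.500432…
%ΔP_{electric cars} = (48700 − 36700)/avg = 12000/42700 = 0.281030…
E_cross = (5780/11550) / (12000/42700) = 1.7807…
E_cross > 0 ⇒ the goods are substitutes.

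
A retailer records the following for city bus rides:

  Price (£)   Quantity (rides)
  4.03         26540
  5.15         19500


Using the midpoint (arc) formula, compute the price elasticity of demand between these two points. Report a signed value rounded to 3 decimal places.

%ΔQ = (19500 − 26540) / [(26540 + 19500)/2] = -7040/23020 = -0.305821…
%ΔP = (5.15 − 4.03) / [(4.03 + 5.15)/2] = 1.12/4.59 = 0.244008…
Arc Ed = %ΔQ / %ΔP = (-7040/23020) / (1.12/4.59) = -1.25332…

-1.253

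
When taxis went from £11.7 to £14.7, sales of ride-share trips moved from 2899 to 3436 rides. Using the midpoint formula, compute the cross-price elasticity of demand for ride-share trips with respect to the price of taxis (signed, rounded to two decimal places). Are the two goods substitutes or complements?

%ΔQ_{ride-share trips} = (3436 − 2899)/avg = 537/3167.5 = 0.169534…
%ΔP_{taxis} = (14.7 − 11.7)/avg = 3/13.2 = 0.227272…
E_cross = (537/3167.5) / (3/13.2) = 0.7459…
E_cross > 0 ⇒ the goods are substitutes.

0.75; substitutes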